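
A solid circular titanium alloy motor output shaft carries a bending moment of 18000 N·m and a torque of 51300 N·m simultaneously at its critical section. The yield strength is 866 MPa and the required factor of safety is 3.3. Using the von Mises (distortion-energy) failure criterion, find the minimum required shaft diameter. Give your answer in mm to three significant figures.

σ_allow = σ_y/n = 866/3.3 = 262.4 MPa.
For a solid shaft σ_b = 32M/(πd³) and τ = 16T/(πd³), so the von Mises stress is σ' = (16/πd³)·√(4M²+3T²).
√(4M²+3T²) = √(4×(1.800×10^7)² + 3×(5.130×10^7)²) = 9.587×10^7 N·mm.
d³ = 16×9.587×10^7/(π×262.4) = 1.861×10^6 mm³.
d = 123.0 mm.

d = 123 mm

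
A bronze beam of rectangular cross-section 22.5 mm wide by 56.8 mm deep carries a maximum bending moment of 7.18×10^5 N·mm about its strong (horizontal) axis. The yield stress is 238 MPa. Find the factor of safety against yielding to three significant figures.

n = 4.01

Section modulus S = bh²/6 = 22.5×56.8²/6 = 12100 mm³.
σ = M/S = 718000/12100 = 59.35 MPa.
n = 238/59.35 = 4.010.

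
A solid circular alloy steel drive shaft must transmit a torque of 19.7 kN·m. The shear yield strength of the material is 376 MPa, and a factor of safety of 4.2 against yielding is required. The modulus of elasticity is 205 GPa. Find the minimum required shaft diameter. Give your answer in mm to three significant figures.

d = 104 mm

Allowable shear stress τ_allow = 376/4.2 = 89.52 MPa.
For a solid shaft τ = 16T/(πd³), so d³ = 16T/(π τ_allow) = 16×1.9700×10^7/(π×89.52) = 1.121×10^6 mm³.
d = (1.121×10^6)^(1/3) = 103.9 mm.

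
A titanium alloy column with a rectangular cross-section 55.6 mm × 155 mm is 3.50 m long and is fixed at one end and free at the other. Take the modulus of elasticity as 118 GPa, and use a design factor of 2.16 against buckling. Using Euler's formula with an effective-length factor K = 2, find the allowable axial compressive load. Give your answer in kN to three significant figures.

Buckling occurs about the weak axis: I_min = h·b³/12 = 155×55.6³/12 = 2.220×10^6 mm⁴ (b = 55.6 mm is the smaller dimension).
Effective length L_e = KL = 2×3.50 m = 7000 mm.
Euler critical load P_cr = π²EI/L_e² = π²×118000×2.220×10^6/7000² = 52770 N.
P_allow = P_cr/n = 52770/2.16 = 24430 N.

P_allow = 24.4 kN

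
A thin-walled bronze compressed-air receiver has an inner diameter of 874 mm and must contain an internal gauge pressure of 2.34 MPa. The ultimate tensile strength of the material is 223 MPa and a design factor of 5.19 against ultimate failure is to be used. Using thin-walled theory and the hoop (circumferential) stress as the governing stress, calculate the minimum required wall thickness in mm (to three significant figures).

σ_allow = 223/5.19 = 42.97 MPa.
Hoop stress σ_h = pD/(2t), so t = pD/(2σ_allow) = 2.34×874/(2×42.97) = 23.80 mm.

t = 23.8 mm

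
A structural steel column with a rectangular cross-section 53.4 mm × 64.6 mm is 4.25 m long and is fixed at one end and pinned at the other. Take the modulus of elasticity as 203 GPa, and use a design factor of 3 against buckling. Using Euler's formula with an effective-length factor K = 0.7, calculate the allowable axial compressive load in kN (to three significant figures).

P_allow = 61.9 kN

Buckling occurs about the weak axis: I_min = h·b³/12 = 64.6×53.4³/12 = 819700 mm⁴ (b = 53.4 mm is the smaller dimension).
Effective length L_e = KL = 0.7×4.25 m = 2975 mm.
Euler critical load P_cr = π²EI/L_e² = π²×203000×819700/2975² = 185600 N.
P_allow = P_cr/n = 185600/3 = 61860 N.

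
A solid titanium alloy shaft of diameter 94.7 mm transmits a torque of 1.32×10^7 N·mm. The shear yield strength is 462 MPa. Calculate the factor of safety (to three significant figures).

n = 5.84

τ = 16T/(πd³) = 16×1.3200×10^7/(π×94.7³) = 79.16 MPa.
n = τ_limit/τ = 462/79.16 = 5.836.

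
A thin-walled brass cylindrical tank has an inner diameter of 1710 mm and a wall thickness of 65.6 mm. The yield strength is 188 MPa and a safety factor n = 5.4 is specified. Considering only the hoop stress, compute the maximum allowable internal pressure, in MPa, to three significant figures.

p_allow = 2.67 MPa

σ_allow = 188/5.4 = 34.81 MPa.
σ_h = pD/(2t) → p_allow = 2σ_allow t/D = 2×34.81×65.6/1710 = 2.671 MPa.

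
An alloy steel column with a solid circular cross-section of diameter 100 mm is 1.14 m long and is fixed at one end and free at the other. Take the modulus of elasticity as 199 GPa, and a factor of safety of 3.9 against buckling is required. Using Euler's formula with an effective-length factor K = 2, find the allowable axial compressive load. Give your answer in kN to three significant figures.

I = πd⁴/64 = π×100⁴/64 = 4.909×10^6 mm⁴.
Effective length L_e = KL = 2×1.14 m = 2280 mm.
Euler critical load P_cr = π²EI/L_e² = π²×199000×4.909×10^6/2280² = 1.855×10^6 N.
P_allow = P_cr/n = 1.855×10^6/3.9 = 475500 N.

P_allow = 476 kN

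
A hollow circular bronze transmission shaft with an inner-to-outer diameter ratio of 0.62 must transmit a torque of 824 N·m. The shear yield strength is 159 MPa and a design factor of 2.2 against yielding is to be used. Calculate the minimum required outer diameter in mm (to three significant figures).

τ_allow = 159/2.2 = 72.27 MPa.
For a hollow shaft τ = 16T/[πd_o³(1−k⁴)] with k = 0.62, so 1−k⁴ = 0.8522.
d_o³ = 16T/[π τ_allow (1−k⁴)] = 16×824000/(π×72.27×0.8522) = 68130 mm³.
d_o = 40.84 mm.

d_o = 40.8 mm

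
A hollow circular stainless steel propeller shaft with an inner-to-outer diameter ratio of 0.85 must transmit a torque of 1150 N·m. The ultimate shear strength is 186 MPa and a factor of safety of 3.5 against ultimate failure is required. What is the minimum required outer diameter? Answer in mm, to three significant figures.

τ_allow = 186/3.5 = 53.14 MPa.
For a hollow shaft τ = 16T/[πd_o³(1−k⁴)] with k = 0.85, so 1−k⁴ = 0.4780.
d_o³ = 16T/[π τ_allow (1−k⁴)] = 16×1150000/(π×53.14×0.4780) = 230600 mm³.
d_o = 61.32 mm.

d_o = 61.3 mm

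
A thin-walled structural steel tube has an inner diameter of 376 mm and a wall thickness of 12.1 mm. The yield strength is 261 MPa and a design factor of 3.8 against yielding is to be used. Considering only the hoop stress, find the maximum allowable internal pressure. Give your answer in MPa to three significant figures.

σ_allow = 261/3.8 = 68.68 MPa.
σ_h = pD/(2t) → p_allow = 2σ_allow t/D = 2×68.68×12.1/376 = 4.421 MPa.

p_allow = 4.42 MPa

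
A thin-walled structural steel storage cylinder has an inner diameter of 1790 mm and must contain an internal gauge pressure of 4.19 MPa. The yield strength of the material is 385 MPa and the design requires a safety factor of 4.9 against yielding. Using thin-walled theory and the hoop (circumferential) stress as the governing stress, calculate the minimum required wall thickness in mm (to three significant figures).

σ_allow = 385/4.9 = 78.57 MPa.
Hoop stress σ_h = pD/(2t), so t = pD/(2σ_allow) = 4.19×1790/(2×78.57) = 47.73 mm.

t = 47.7 mm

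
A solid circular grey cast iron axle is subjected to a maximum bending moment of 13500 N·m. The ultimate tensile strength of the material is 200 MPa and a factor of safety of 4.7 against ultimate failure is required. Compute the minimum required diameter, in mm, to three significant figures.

σ_allow = 200/4.7 = 42.55 MPa.
For a solid circular section σ = 32M/(πd³), so d³ = 32M/(π σ_allow) = 32×1.3500×10^7/(π×42.55) = 3.231×10^6 mm³.
d = 147.8 mm.

d = 148 mm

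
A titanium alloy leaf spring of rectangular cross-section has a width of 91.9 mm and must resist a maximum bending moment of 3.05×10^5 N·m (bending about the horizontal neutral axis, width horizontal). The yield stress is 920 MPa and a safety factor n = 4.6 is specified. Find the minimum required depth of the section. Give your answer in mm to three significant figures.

h = 316 mm

σ_allow = 920/4.6 = 200.0 MPa.
For a rectangular section σ = 6M/(bh²), so h² = 6M/(b σ_allow) = 6×3.0500×10^8/(91.9×200.0) = 99560 mm².
h = 315.5 mm.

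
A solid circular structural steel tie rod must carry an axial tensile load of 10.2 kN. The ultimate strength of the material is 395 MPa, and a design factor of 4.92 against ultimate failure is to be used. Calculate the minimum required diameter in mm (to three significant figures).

Allowable stress σ_allow = 395/4.92 = 80.28 MPa.
Required area A = F/σ_allow = 10200/80.28 = 127.0 mm².
A = πd²/4 → d = √(4A/π) = 12.72 mm.

d = 12.7 mm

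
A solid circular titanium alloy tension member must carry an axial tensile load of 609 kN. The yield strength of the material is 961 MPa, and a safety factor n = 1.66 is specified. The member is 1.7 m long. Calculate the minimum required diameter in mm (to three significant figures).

Allowable stress σ_allow = 961/1.66 = 578.9 MPa.
Required area A = F/σ_allow = 609000/578.9 = 1052 mm².
A = πd²/4 → d = √(4A/π) = 36.60 mm.

d = 36.6 mm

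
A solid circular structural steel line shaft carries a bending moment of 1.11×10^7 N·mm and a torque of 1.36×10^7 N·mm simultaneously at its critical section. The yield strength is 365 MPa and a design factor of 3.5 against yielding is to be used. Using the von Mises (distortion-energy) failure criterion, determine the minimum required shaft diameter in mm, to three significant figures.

σ_allow = σ_y/n = 365/3.5 = 104.3 MPa.
For a solid shaft σ_b = 32M/(πd³) and τ = 16T/(πd³), so the von Mises stress is σ' = (16/πd³)·√(4M²+3T²).
√(4M²+3T²) = √(4×(1.110×10^7)² + 3×(1.360×10^7)²) = 3.237×10^7 N·mm.
d³ = 16×3.237×10^7/(π×104.3) = 1.581×10^6 mm³.
d = 116.5 mm.

d = 116 mm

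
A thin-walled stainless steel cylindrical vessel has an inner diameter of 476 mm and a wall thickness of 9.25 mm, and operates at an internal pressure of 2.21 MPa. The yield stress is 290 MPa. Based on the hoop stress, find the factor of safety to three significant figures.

σ_h = pD/(2t) = 2.21×476/(2×9.25) = 56.86 MPa.
n = 290/56.86 = 5.100.

n = 5.10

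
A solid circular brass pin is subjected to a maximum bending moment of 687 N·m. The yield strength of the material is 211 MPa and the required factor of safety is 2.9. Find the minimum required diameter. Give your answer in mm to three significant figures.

σ_allow = 211/2.9 = 72.76 MPa.
For a solid circular section σ = 32M/(πd³), so d³ = 32M/(π σ_allow) = 32×687000/(π×72.76) = 96180 mm³.
d = 45.82 mm.

d = 45.8 mm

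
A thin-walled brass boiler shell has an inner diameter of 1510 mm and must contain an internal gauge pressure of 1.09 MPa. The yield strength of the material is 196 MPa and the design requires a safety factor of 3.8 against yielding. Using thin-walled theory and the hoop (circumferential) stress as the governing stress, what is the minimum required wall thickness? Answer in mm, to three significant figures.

σ_allow = 196/3.8 = 51.58 MPa.
Hoop stress σ_h = pD/(2t), so t = pD/(2σ_allow) = 1.09×1510/(2×51.58) = 15.96 mm.

t = 16.0 mm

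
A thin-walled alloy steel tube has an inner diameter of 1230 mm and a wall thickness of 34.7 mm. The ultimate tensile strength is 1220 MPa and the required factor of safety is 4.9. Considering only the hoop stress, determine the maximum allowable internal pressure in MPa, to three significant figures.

p_allow = 14.0 MPa

σ_allow = 1220/4.9 = 249.0 MPa.
σ_h = pD/(2t) → p_allow = 2σ_allow t/D = 2×249.0×34.7/1230 = 14.05 MPa.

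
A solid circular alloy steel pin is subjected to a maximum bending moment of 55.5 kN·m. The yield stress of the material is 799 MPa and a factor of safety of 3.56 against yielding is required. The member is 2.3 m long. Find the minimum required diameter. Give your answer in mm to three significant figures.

σ_allow = 799/3.56 = 224.4 MPa.
For a solid circular section σ = 32M/(πd³), so d³ = 32M/(π σ_allow) = 32×5.5500×10^7/(π×224.4) = 2.519×10^6 mm³.
d = 136.1 mm.

d = 136 mm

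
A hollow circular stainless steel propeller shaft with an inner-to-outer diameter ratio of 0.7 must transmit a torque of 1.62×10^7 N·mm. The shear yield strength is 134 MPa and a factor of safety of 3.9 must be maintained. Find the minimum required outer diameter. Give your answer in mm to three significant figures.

d_o = 147 mm

τ_allow = 134/3.9 = 34.36 MPa.
For a hollow shaft τ = 16T/[πd_o³(1−k⁴)] with k = 0.7, so 1−k⁴ = 0.7599.
d_o³ = 16T/[π τ_allow (1−k⁴)] = 16×1.6200×10^7/(π×34.36×0.7599) = 3.160×10^6 mm³.
d_o = 146.7 mm.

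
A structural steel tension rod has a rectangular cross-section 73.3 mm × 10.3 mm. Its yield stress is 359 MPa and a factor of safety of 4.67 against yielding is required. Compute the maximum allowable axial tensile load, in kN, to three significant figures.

σ_allow = 359/4.67 = 76.87 MPa.
A = 73.3×10.3 = 755.0 mm².
F_allow = σ_allow × A = 76.87×755.0 = 58040 N.

F_allow = 58.0 kN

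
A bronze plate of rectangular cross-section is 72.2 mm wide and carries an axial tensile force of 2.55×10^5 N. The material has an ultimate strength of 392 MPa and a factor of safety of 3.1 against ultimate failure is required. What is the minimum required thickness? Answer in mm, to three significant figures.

t = 27.9 mm

σ_allow = 392/3.1 = 126.5 MPa.
Required area A = F/σ_allow = 255000/126.5 = 2017 mm².
t = A/w = 2017/72.2 = 27.93 mm.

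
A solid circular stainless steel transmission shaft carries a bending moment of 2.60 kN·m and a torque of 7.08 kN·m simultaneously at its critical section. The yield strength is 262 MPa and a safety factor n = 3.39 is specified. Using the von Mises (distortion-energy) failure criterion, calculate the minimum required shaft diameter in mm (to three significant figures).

σ_allow = σ_y/n = 262/3.39 = 77.29 MPa.
For a solid shaft σ_b = 32M/(πd³) and τ = 16T/(πd³), so the von Mises stress is σ' = (16/πd³)·√(4M²+3T²).
√(4M²+3T²) = √(4×(2.600×10^6)² + 3×(7.080×10^6)²) = 1.332×10^7 N·mm.
d³ = 16×1.332×10^7/(π×77.29) = 877700 mm³.
d = 95.75 mm.

d = 95.7 mm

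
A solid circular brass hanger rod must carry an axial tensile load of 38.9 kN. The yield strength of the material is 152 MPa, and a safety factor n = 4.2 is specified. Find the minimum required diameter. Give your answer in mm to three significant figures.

d = 37.0 mm

Allowable stress σ_allow = 152/4.2 = 36.19 MPa.
Required area A = F/σ_allow = 38900/36.19 = 1075 mm².
A = πd²/4 → d = √(4A/π) = 36.99 mm.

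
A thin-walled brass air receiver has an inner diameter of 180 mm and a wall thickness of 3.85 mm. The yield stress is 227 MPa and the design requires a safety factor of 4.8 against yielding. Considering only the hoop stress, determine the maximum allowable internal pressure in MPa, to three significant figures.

p_allow = 2.02 MPa

σ_allow = 227/4.8 = 47.29 MPa.
σ_h = pD/(2t) → p_allow = 2σ_allow t/D = 2×47.29×3.85/180 = 2.023 MPa.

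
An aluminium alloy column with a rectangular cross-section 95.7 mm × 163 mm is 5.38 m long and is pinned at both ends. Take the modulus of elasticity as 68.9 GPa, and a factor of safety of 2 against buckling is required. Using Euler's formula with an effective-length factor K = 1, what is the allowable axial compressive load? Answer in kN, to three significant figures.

Buckling occurs about the weak axis: I_min = h·b³/12 = 163×95.7³/12 = 1.191×10^7 mm⁴ (b = 95.7 mm is the smaller dimension).
Effective length L_e = KL = 1×5.38 m = 5380 mm.
Euler critical load P_cr = π²EI/L_e² = π²×68900×1.191×10^7/5380² = 279700 N.
P_allow = P_cr/n = 279700/2 = 139900 N.

P_allow = 140 kN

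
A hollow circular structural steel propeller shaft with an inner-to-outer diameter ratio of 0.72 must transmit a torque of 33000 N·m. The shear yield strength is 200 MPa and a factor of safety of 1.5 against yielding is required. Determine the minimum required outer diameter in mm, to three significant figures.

τ_allow = 200/1.5 = 133.3 MPa.
For a hollow shaft τ = 16T/[πd_o³(1−k⁴)] with k = 0.72, so 1−k⁴ = 0.7313.
d_o³ = 16T/[π τ_allow (1−k⁴)] = 16×3.3000×10^7/(π×133.3×0.7313) = 1.724×10^6 mm³.
d_o = 119.9 mm.

d_o = 120 mm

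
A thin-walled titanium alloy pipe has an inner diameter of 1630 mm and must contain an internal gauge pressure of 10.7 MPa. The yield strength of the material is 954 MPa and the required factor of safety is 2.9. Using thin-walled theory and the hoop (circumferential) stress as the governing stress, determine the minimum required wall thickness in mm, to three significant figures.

σ_allow = 954/2.9 = 329.0 MPa.
Hoop stress σ_h = pD/(2t), so t = pD/(2σ_allow) = 10.7×1630/(2×329.0) = 26.51 mm.

t = 26.5 mm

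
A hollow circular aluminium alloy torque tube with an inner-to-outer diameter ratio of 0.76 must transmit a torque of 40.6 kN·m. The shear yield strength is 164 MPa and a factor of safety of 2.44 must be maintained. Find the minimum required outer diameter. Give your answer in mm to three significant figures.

τ_allow = 164/2.44 = 67.21 MPa.
For a hollow shaft τ = 16T/[πd_o³(1−k⁴)] with k = 0.76, so 1−k⁴ = 0.6664.
d_o³ = 16T/[π τ_allow (1−k⁴)] = 16×4.0600×10^7/(π×67.21×0.6664) = 4.617×10^6 mm³.
d_o = 166.5 mm.

d_o = 167 mm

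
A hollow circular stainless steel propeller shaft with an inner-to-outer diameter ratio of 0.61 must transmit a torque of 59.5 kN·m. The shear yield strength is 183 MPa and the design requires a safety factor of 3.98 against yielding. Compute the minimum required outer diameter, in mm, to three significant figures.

d_o = 197 mm

τ_allow = 183/3.98 = 45.98 MPa.
For a hollow shaft τ = 16T/[πd_o³(1−k⁴)] with k = 0.61, so 1−k⁴ = 0.8615.
d_o³ = 16T/[π τ_allow (1−k⁴)] = 16×5.9500×10^7/(π×45.98×0.8615) = 7.650×10^6 mm³.
d_o = 197.0 mm.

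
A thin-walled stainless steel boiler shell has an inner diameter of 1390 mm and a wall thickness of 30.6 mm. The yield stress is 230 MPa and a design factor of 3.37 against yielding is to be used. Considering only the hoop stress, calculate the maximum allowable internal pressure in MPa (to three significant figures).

p_allow = 3.00 MPa

σ_allow = 230/3.37 = 68.25 MPa.
σ_h = pD/(2t) → p_allow = 2σ_allow t/D = 2×68.25×30.6/1390 = 3.005 MPa.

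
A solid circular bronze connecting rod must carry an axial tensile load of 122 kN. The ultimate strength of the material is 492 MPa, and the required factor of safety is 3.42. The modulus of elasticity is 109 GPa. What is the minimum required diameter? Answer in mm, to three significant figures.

d = 32.9 mm

Allowable stress σ_allow = 492/3.42 = 143.9 MPa.
Required area A = F/σ_allow = 122000/143.9 = 848.0 mm².
A = πd²/4 → d = √(4A/π) = 32.86 mm.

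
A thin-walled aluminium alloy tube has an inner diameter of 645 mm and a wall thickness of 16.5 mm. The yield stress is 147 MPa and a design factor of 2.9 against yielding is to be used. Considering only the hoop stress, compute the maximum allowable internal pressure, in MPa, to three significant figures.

p_allow = 2.59 MPa

σ_allow = 147/2.9 = 50.69 MPa.
σ_h = pD/(2t) → p_allow = 2σ_allow t/D = 2×50.69×16.5/645 = 2.593 MPa.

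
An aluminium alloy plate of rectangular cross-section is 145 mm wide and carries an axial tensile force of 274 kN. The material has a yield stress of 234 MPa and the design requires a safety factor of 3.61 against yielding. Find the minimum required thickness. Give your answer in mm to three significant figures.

σ_allow = 234/3.61 = 64.82 MPa.
Required area A = F/σ_allow = 274000/64.82 = 4227 mm².
t = A/w = 4227/145 = 29.15 mm.

t = 29.2 mm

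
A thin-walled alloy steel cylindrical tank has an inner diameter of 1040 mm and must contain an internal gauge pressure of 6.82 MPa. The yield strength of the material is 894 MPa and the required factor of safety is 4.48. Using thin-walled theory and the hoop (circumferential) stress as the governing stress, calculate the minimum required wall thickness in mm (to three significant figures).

σ_allow = 894/4.48 = 199.6 MPa.
Hoop stress σ_h = pD/(2t), so t = pD/(2σ_allow) = 6.82×1040/(2×199.6) = 17.77 mm.

t = 17.8 mm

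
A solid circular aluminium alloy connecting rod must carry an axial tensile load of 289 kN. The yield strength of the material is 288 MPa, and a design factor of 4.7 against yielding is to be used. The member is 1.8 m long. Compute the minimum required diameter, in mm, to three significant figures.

Allowable stress σ_allow = 288/4.7 = 61.28 MPa.
Required area A = F/σ_allow = 289000/61.28 = 4716 mm².
A = πd²/4 → d = √(4A/π) = 77.49 mm.

d = 77.5 mm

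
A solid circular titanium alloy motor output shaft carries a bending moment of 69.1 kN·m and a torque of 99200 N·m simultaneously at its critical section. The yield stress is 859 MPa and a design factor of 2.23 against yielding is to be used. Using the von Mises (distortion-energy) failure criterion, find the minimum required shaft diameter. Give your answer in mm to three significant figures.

σ_allow = σ_y/n = 859/2.23 = 385.2 MPa.
For a solid shaft σ_b = 32M/(πd³) and τ = 16T/(πd³), so the von Mises stress is σ' = (16/πd³)·√(4M²+3T²).
√(4M²+3T²) = √(4×(6.910×10^7)² + 3×(9.920×10^7)²) = 2.205×10^8 N·mm.
d³ = 16×2.205×10^8/(π×385.2) = 2.915×10^6 mm³.
d = 142.9 mm.

d = 143 mm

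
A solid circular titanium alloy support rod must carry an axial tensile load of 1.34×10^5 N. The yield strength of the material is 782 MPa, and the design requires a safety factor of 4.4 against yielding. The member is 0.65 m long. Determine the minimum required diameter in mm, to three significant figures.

d = 31.0 mm

Allowable stress σ_allow = 782/4.4 = 177.7 MPa.
Required area A = F/σ_allow = 134000/177.7 = 754.0 mm².
A = πd²/4 → d = √(4A/π) = 30.98 mm.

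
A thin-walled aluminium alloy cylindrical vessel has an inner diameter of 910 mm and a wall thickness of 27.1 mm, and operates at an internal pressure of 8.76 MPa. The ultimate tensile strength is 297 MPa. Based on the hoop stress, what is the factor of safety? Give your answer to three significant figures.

σ_h = pD/(2t) = 8.76×910/(2×27.1) = 147.1 MPa.
n = 297/147.1 = 2.019.

n = 2.02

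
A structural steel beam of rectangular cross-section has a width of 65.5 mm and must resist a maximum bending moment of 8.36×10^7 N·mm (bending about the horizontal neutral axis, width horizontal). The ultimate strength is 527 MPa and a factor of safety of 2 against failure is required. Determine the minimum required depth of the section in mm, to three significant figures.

σ_allow = 527/2 = 263.5 MPa.
For a rectangular section σ = 6M/(bh²), so h² = 6M/(b σ_allow) = 6×8.3600×10^7/(65.5×263.5) = 29060 mm².
h = 170.5 mm.

h = 170 mm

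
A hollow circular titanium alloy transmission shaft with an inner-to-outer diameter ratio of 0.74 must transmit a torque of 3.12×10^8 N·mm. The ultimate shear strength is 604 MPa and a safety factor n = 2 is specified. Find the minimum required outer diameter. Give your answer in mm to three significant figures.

τ_allow = 604/2 = 302.0 MPa.
For a hollow shaft τ = 16T/[πd_o³(1−k⁴)] with k = 0.74, so 1−k⁴ = 0.7001.
d_o³ = 16T/[π τ_allow (1−k⁴)] = 16×3.1200×10^8/(π×302.0×0.7001) = 7.515×10^6 mm³.
d_o = 195.9 mm.

d_o = 196 mm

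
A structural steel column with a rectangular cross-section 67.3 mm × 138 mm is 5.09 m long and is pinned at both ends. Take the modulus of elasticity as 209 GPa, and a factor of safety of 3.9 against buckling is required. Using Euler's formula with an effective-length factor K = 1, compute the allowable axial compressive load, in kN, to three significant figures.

P_allow = 71.6 kN

Buckling occurs about the weak axis: I_min = h·b³/12 = 138×67.3³/12 = 3.505×10^6 mm⁴ (b = 67.3 mm is the smaller dimension).
Effective length L_e = KL = 1×5.09 m = 5090 mm.
Euler critical load P_cr = π²EI/L_e² = π²×209000×3.505×10^6/5090² = 279100 N.
P_allow = P_cr/n = 279100/3.9 = 71560 N.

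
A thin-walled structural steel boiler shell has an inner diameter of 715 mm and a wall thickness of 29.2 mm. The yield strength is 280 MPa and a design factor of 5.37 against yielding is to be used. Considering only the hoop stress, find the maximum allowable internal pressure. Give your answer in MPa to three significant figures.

σ_allow = 280/5.37 = 52.14 MPa.
σ_h = pD/(2t) → p_allow = 2σ_allow t/D = 2×52.14×29.2/715 = 4.259 MPa.

p_allow = 4.26 MPa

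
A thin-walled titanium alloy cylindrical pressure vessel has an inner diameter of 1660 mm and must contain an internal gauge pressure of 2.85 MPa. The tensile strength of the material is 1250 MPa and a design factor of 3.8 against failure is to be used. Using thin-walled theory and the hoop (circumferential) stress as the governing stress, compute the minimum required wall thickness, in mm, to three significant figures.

t = 7.19 mm

σ_allow = 1250/3.8 = 328.9 MPa.
Hoop stress σ_h = pD/(2t), so t = pD/(2σ_allow) = 2.85×1660/(2×328.9) = 7.191 mm.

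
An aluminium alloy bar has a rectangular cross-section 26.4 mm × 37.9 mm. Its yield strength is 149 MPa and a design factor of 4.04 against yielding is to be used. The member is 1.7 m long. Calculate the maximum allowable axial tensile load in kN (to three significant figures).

σ_allow = 149/4.04 = 36.88 MPa.
A = 26.4×37.9 = 1001 mm².
F_allow = σ_allow × A = 36.88×1001 = 36900 N.

F_allow = 36.9 kN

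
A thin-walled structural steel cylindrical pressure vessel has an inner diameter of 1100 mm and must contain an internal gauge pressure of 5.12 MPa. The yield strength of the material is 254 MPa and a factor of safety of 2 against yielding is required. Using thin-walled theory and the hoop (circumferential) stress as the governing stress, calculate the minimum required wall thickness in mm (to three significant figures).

σ_allow = 254/2 = 127.0 MPa.
Hoop stress σ_h = pD/(2t), so t = pD/(2σ_allow) = 5.12×1100/(2×127.0) = 22.17 mm.

t = 22.2 mm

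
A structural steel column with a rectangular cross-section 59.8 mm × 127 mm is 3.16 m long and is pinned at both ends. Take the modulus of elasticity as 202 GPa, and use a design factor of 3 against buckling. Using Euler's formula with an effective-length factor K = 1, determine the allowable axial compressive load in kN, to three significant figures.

Buckling occurs about the weak axis: I_min = h·b³/12 = 127×59.8³/12 = 2.263×10^6 mm⁴ (b = 59.8 mm is the smaller dimension).
Effective length L_e = KL = 1×3.16 m = 3160 mm.
Euler critical load P_cr = π²EI/L_e² = π²×202000×2.263×10^6/3160² = 451900 N.
P_allow = P_cr/n = 451900/3 = 150600 N.

P_allow = 151 kN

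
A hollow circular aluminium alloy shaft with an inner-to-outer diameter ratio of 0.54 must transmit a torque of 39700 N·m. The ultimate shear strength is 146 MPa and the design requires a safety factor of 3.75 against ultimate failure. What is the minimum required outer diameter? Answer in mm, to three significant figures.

τ_allow = 146/3.75 = 38.93 MPa.
For a hollow shaft τ = 16T/[πd_o³(1−k⁴)] with k = 0.54, so 1−k⁴ = 0.9150.
d_o³ = 16T/[π τ_allow (1−k⁴)] = 16×3.9700×10^7/(π×38.93×0.9150) = 5.676×10^6 mm³.
d_o = 178.4 mm.

d_o = 178 mm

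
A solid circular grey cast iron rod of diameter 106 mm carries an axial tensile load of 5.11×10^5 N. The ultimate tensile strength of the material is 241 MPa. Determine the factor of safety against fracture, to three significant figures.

n = 4.16

A = πd²/4 = 8825 mm².
σ = F/A = 511000/8825 = 57.91 MPa.
n = 241/57.91 = 4.162.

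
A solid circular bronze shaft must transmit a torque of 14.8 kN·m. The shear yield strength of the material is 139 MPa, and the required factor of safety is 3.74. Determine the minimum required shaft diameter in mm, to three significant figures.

Allowable shear stress τ_allow = 139/3.74 = 37.17 MPa.
For a solid shaft τ = 16T/(πd³), so d³ = 16T/(π τ_allow) = 16×1.4800×10^7/(π×37.17) = 2.028×10^6 mm³.
d = (2.028×10^6)^(1/3) = 126.6 mm.

d = 127 mm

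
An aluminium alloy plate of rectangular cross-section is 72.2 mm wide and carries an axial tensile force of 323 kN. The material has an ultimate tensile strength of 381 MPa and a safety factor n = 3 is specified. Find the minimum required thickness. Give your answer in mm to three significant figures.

σ_allow = 381/3 = 127.0 MPa.
Required area A = F/σ_allow = 323000/127.0 = 2543 mm².
t = A/w = 2543/72.2 = 35.23 mm.

t = 35.2 mm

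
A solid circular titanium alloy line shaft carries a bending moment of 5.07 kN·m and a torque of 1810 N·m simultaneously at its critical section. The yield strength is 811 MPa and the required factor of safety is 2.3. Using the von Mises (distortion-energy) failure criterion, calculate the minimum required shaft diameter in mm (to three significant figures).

d = 53.5 mm

σ_allow = σ_y/n = 811/2.3 = 352.6 MPa.
For a solid shaft σ_b = 32M/(πd³) and τ = 16T/(πd³), so the von Mises stress is σ' = (16/πd³)·√(4M²+3T²).
√(4M²+3T²) = √(4×(5.070×10^6)² + 3×(1.810×10^6)²) = 1.061×10^7 N·mm.
d³ = 16×1.061×10^7/(π×352.6) = 153300 mm³.
d = 53.52 mm.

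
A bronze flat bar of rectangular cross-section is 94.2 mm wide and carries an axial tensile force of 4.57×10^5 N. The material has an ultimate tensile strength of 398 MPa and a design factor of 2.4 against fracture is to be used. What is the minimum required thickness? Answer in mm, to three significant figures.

t = 29.3 mm

σ_allow = 398/2.4 = 165.8 MPa.
Required area A = F/σ_allow = 457000/165.8 = 2756 mm².
t = A/w = 2756/94.2 = 29.25 mm.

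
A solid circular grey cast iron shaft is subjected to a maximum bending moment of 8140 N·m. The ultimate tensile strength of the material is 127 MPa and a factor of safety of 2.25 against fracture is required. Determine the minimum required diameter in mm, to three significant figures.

d = 114 mm

σ_allow = 127/2.25 = 56.44 MPa.
For a solid circular section σ = 32M/(πd³), so d³ = 32M/(π σ_allow) = 32×8140000/(π×56.44) = 1.469×10^6 mm³.
d = 113.7 mm.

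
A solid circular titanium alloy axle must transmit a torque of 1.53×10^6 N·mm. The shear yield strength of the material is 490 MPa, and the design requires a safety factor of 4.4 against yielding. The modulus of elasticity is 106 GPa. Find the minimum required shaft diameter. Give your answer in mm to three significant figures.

Allowable shear stress τ_allow = 490/4.4 = 111.4 MPa.
For a solid shaft τ = 16T/(πd³), so d³ = 16T/(π τ_allow) = 16×1530000/(π×111.4) = 69970 mm³.
d = (69970)^(1/3) = 41.21 mm.

d = 41.2 mm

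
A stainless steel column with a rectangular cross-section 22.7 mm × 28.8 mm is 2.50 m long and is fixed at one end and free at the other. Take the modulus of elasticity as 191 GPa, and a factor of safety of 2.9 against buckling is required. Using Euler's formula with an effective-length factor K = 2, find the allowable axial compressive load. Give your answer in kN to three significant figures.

Buckling occurs about the weak axis: I_min = h·b³/12 = 28.8×22.7³/12 = 28070 mm⁴ (b = 22.7 mm is the smaller dimension).
Effective length L_e = KL = 2×2.50 m = 5000 mm.
Euler critical load P_cr = π²EI/L_e² = π²×191000×28070/5000² = 2117 N.
P_allow = P_cr/n = 2117/2.9 = 729.9 N.

P_allow = 0.730 kN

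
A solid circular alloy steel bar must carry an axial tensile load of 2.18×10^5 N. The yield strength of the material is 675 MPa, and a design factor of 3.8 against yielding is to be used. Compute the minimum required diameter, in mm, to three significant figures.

d = 39.5 mm

Allowable stress σ_allow = 675/3.8 = 177.6 MPa.
Required area A = F/σ_allow = 218000/177.6 = 1227 mm².
A = πd²/4 → d = √(4A/π) = 39.53 mm.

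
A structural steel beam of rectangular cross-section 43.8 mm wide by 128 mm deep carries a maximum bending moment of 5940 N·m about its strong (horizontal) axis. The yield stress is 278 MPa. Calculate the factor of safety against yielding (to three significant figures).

n = 5.60

Section modulus S = bh²/6 = 43.8×128²/6 = 119600 mm³.
σ = M/S = 5940000/119600 = 49.66 MPa.
n = 278/49.66 = 5.598.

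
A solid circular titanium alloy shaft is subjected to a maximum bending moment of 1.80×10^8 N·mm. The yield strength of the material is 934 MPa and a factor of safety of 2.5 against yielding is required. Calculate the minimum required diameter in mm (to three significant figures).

σ_allow = 934/2.5 = 373.6 MPa.
For a solid circular section σ = 32M/(πd³), so d³ = 32M/(π σ_allow) = 32×1.8000×10^8/(π×373.6) = 4.908×10^6 mm³.
d = 169.9 mm.

d = 170 mm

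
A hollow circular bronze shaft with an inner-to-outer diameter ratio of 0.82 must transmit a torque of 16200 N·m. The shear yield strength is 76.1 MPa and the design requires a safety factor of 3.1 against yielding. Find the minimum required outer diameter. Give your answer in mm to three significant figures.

τ_allow = 76.1/3.1 = 24.55 MPa.
For a hollow shaft τ = 16T/[πd_o³(1−k⁴)] with k = 0.82, so 1−k⁴ = 0.5479.
d_o³ = 16T/[π τ_allow (1−k⁴)] = 16×1.6200×10^7/(π×24.55×0.5479) = 6.134×10^6 mm³.
d_o = 183.1 mm.

d_o = 183 mm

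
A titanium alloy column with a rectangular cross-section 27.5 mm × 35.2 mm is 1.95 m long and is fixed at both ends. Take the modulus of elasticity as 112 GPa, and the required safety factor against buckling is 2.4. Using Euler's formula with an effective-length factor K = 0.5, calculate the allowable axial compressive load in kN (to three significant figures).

P_allow = 29.6 kN

Buckling occurs about the weak axis: I_min = h·b³/12 = 35.2×27.5³/12 = 61000 mm⁴ (b = 27.5 mm is the smaller dimension).
Effective length L_e = KL = 0.5×1.95 m = 975.0 mm.
Euler critical load P_cr = π²EI/L_e² = π²×112000×61000/975.0² = 70940 N.
P_allow = P_cr/n = 70940/2.4 = 29560 N.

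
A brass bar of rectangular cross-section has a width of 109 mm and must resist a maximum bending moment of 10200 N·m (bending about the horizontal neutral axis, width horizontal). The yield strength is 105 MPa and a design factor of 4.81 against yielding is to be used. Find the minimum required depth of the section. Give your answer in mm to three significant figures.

σ_allow = 105/4.81 = 21.83 MPa.
For a rectangular section σ = 6M/(bh²), so h² = 6M/(b σ_allow) = 6×1.0200×10^7/(109×21.83) = 25720 mm².
h = 160.4 mm.

h = 160 mm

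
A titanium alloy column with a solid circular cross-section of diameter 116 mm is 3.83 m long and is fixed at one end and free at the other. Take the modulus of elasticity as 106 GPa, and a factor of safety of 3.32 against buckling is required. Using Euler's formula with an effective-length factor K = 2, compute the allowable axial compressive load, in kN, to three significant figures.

P_allow = 47.7 kN

I = πd⁴/64 = π×116⁴/64 = 8.888×10^6 mm⁴.
Effective length L_e = KL = 2×3.83 m = 7660 mm.
Euler critical load P_cr = π²EI/L_e² = π²×106000×8.888×10^6/7660² = 158500 N.
P_allow = P_cr/n = 158500/3.32 = 47730 N.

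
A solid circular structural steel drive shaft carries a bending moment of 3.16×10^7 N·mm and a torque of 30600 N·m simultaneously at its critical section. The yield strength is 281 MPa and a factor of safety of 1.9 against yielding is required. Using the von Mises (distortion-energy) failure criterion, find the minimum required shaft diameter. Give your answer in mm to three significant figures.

d = 142 mm

σ_allow = σ_y/n = 281/1.9 = 147.9 MPa.
For a solid shaft σ_b = 32M/(πd³) and τ = 16T/(πd³), so the von Mises stress is σ' = (16/πd³)·√(4M²+3T²).
√(4M²+3T²) = √(4×(3.160×10^7)² + 3×(3.060×10^7)²) = 8.248×10^7 N·mm.
d³ = 16×8.248×10^7/(π×147.9) = 2.840×10^6 mm³.
d = 141.6 mm.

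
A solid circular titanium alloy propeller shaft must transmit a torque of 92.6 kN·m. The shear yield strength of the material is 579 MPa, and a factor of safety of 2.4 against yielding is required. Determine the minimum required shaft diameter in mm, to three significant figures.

Allowable shear stress τ_allow = 579/2.4 = 241.2 MPa.
For a solid shaft τ = 16T/(πd³), so d³ = 16T/(π τ_allow) = 16×9.2600×10^7/(π×241.2) = 1.955×10^6 mm³.
d = (1.955×10^6)^(1/3) = 125.0 mm.

d = 125 mm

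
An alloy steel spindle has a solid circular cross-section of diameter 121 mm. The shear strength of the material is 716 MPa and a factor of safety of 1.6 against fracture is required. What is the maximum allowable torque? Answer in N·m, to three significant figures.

τ_allow = 716/1.6 = 447.5 MPa.
For a solid shaft T_allow = τ_allow·πd³/16; πd³/16 = π×121³/16 = 347800 mm³.
T_allow = 447.5×347800 = 1.557×10^8 N·mm = 155700 N·m.

T_allow = 1.56×10^5 N·m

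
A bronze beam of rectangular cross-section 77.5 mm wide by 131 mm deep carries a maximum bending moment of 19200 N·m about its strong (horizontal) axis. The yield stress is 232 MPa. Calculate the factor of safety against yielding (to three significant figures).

Section modulus S = bh²/6 = 77.5×131²/6 = 221700 mm³.
σ = M/S = 1.9200×10^7/221700 = 86.62 MPa.
n = 232/86.62 = 2.678.

n = 2.68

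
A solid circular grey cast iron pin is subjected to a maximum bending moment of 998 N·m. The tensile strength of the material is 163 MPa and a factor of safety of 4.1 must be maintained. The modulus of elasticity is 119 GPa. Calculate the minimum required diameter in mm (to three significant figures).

d = 63.5 mm

σ_allow = 163/4.1 = 39.76 MPa.
For a solid circular section σ = 32M/(πd³), so d³ = 32M/(π σ_allow) = 32×998000/(π×39.76) = 255700 mm³.
d = 63.47 mm.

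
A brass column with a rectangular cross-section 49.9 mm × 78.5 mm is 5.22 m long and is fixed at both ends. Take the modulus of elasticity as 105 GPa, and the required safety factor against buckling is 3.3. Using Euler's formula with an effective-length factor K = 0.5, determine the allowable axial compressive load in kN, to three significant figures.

P_allow = 37.5 kN

Buckling occurs about the weak axis: I_min = h·b³/12 = 78.5×49.9³/12 = 812800 mm⁴ (b = 49.9 mm is the smaller dimension).
Effective length L_e = KL = 0.5×5.22 m = 2610 mm.
Euler critical load P_cr = π²EI/L_e² = π²×105000×812800/2610² = 123700 N.
P_allow = P_cr/n = 123700/3.3 = 37470 N.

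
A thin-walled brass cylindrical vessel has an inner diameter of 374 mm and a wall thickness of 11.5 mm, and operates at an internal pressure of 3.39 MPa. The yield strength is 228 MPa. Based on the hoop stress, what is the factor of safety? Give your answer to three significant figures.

σ_h = pD/(2t) = 3.39×374/(2×11.5) = 55.12 MPa.
n = 228/55.12 = 4.136.

n = 4.14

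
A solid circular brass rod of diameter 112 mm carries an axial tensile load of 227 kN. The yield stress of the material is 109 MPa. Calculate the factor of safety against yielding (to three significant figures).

n = 4.73

A = πd²/4 = 9852 mm².
σ = F/A = 227000/9852 = 23.04 MPa.
n = 109/23.04 = 4.731.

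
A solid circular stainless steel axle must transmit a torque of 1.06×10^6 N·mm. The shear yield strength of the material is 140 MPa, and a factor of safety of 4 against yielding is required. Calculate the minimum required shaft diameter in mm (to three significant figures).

d = 53.6 mm

Allowable shear stress τ_allow = 140/4 = 35.00 MPa.
For a solid shaft τ = 16T/(πd³), so d³ = 16T/(π τ_allow) = 16×1060000/(π×35.00) = 154200 mm³.
d = (154200)^(1/3) = 53.63 mm.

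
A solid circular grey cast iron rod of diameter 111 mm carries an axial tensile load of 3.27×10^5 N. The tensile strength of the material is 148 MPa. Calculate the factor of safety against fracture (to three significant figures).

A = πd²/4 = 9677 mm².
σ = F/A = 327000/9677 = 33.79 MPa.
n = 148/33.79 = 4.380.

n = 4.38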